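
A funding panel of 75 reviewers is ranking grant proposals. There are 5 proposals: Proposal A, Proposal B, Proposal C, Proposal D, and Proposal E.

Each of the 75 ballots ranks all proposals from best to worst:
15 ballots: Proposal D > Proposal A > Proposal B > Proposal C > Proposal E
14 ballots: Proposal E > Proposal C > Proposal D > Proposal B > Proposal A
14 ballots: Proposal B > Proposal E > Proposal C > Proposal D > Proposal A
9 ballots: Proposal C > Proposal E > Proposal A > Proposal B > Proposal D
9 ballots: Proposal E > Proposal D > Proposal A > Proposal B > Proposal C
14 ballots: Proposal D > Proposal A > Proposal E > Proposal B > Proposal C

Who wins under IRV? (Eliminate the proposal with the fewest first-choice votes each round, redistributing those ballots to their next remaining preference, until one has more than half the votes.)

Proposal E

Round 1: Proposal A 0, Proposal B 14, Proposal C 9, Proposal D 29, Proposal E 23. Proposal A eliminated.
Round 2: Proposal B 14, Proposal C 9, Proposal D 29, Proposal E 23. Proposal C eliminated.
Round 3: Proposal B 14, Proposal D 29, Proposal E 32. Proposal B eliminated.
Round 4: Proposal D 29, Proposal E 46. Proposal E has a majority (≥38).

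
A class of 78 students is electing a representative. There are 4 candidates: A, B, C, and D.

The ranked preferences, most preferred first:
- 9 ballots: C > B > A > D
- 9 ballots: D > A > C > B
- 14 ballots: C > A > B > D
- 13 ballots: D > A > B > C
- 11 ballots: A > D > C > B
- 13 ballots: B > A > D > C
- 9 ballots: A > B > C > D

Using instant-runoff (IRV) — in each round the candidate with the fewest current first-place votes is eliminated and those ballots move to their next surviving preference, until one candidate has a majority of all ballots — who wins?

Round 1: A 20, B 13, C 23, D 22. B eliminated.
Round 2: A 33, C 23, D 22. D eliminated.
Round 3: A 55, C 23. A has a majority (≥40).

A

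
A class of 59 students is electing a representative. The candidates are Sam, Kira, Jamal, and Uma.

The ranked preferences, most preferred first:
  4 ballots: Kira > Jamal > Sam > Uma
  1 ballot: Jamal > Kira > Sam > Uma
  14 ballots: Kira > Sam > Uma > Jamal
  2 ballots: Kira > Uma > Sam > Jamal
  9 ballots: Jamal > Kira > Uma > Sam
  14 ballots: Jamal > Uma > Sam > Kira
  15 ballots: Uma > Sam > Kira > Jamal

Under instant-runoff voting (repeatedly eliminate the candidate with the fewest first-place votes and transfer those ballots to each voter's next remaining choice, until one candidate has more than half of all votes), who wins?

Round 1: Sam 0, Kira 20, Jamal 24, Uma 15. Sam eliminated.
Round 2: Kira 20, Jamal 24, Uma 15. Uma eliminated.
Round 3: Kira 35, Jamal 24. Kira has a majority (≥30).

Kira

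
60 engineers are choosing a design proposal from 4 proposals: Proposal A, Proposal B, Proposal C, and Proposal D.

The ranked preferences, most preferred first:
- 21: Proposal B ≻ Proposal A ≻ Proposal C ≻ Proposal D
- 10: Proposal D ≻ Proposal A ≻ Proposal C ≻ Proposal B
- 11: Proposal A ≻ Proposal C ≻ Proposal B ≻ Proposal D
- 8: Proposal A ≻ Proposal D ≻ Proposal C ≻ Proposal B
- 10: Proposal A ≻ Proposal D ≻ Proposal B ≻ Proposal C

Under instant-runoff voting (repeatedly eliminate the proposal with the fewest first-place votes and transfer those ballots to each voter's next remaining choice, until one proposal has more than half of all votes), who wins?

Round 1: Proposal A 29, Proposal B 21, Proposal C 0, Proposal D 10. Proposal C eliminated.
Round 2: Proposal A 29, Proposal B 21, Proposal D 10. Proposal D eliminated.
Round 3: Proposal A 39, Proposal B 21. Proposal A has a majority (≥31).

Proposal A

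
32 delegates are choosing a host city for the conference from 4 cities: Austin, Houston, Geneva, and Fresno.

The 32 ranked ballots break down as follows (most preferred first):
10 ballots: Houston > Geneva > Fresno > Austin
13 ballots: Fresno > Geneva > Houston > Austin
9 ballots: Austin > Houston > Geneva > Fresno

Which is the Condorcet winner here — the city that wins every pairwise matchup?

Houston

Houston vs Austin: 23–9
Houston vs Geneva: 19–13
Houston vs Fresno: 19–13
Houston beats every other city.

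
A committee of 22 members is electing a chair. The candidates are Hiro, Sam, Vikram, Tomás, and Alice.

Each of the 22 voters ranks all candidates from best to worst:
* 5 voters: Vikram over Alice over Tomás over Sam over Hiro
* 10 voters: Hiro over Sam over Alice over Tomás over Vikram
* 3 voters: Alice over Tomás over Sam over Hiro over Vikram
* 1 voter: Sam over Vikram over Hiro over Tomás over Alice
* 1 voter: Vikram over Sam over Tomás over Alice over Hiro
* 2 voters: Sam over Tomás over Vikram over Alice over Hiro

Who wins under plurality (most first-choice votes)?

First-place votes: Hiro 10, Sam 3, Vikram 6, Tomás 0, Alice 3.

Hiro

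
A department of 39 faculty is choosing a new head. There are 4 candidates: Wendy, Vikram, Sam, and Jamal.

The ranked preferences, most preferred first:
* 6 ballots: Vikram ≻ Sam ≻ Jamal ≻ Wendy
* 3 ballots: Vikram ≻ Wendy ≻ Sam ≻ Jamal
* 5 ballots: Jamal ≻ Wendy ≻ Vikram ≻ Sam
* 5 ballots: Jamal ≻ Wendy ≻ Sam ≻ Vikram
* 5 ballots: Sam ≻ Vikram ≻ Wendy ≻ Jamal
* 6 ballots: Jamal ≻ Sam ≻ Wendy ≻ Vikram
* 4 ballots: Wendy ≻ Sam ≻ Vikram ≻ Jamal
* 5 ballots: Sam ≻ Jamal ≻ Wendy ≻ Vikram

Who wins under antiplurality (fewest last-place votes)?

Last-place votes: Wendy 6, Vikram 16, Sam 5, Jamal 12.

Sam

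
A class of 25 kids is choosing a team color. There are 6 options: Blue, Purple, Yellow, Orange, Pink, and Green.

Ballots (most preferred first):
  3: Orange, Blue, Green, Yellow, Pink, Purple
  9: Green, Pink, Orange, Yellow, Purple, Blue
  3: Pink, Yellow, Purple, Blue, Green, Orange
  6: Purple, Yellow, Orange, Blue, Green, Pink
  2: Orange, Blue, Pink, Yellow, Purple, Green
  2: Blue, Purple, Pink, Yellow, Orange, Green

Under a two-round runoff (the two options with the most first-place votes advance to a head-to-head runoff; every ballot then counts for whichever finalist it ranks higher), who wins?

Purple

Round 1 first-place votes: Blue 2, Purple 6, Yellow 0, Orange 5, Pink 3, Green 9. Green and Purple advance.
Runoff: Green is ranked above Purple on 12 ballots, Purple above Green on 13.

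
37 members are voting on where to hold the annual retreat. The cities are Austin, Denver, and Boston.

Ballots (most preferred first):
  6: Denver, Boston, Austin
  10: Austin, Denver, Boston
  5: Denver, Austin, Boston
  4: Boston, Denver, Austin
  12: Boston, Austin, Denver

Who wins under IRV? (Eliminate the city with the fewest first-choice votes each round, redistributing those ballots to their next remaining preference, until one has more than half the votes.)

Denver

Round 1: Austin 10, Denver 11, Boston 16. Austin eliminated.
Round 2: Denver 21, Boston 16. Denver has a majority (≥19).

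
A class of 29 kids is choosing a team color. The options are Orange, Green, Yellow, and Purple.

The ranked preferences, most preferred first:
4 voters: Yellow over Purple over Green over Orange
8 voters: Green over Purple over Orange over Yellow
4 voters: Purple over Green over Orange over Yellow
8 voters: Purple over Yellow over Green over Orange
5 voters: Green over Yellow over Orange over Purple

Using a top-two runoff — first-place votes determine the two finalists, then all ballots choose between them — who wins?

Round 1 first-place votes: Orange 0, Green 13, Yellow 4, Purple 12. Green and Purple advance.
Runoff: Green is ranked above Purple on 13 ballots, Purple above Green on 16.

Purple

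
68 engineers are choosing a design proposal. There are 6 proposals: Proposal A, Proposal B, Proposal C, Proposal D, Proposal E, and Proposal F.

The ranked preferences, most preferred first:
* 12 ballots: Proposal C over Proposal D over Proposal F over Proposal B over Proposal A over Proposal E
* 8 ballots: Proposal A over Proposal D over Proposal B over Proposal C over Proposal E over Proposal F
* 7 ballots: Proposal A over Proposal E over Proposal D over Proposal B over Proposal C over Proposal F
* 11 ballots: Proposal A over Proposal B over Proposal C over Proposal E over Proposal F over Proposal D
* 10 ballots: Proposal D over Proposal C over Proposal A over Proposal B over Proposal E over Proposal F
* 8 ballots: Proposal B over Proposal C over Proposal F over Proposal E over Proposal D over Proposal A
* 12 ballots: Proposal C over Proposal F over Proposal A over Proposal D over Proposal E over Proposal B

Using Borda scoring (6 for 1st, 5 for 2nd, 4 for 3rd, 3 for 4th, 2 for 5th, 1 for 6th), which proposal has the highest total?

Proposal A: 12×2 + 8×6 + 7×6 + 11×6 + 10×4 + 8×1 + 12×4 = 276
Proposal B: 12×3 + 8×4 + 7×3 + 11×5 + 10×3 + 8×6 + 12×1 = 234
Proposal C: 12×6 + 8×3 + 7×2 + 11×4 + 10×5 + 8×5 + 12×6 = 316
Proposal D: 12×5 + 8×5 + 7×4 + 11×1 + 10×6 + 8×2 + 12×3 = 251
Proposal E: 12×1 + 8×2 + 7×5 + 11×3 + 10×2 + 8×3 + 12×2 = 164
Proposal F: 12×4 + 8×1 + 7×1 + 11×2 + 10×1 + 8×4 + 12×5 = 187

Proposal C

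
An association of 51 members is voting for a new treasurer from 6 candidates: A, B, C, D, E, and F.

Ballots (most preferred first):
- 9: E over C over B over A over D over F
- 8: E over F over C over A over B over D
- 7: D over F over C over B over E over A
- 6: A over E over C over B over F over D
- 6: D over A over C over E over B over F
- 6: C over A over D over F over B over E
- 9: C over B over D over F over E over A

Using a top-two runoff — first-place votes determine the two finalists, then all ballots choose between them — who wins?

C

Round 1 first-place votes: A 6, B 0, C 15, D 13, E 17, F 0. E and C advance.
Runoff: E is ranked above C on 23 ballots, C above E on 28.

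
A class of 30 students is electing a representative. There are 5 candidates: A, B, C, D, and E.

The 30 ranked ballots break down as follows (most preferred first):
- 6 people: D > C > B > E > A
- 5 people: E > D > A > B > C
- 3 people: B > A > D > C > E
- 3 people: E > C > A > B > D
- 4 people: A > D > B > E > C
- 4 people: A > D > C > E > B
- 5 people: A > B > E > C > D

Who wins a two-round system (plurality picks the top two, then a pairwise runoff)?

Round 1 first-place votes: A 13, B 3, C 0, D 6, E 8. A and E advance.
Runoff: A is ranked above E on 16 ballots, E above A on 14.

A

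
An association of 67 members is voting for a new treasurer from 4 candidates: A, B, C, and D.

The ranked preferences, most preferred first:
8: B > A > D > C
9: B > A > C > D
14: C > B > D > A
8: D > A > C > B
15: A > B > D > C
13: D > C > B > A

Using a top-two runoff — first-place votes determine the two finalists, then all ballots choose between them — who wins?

Round 1 first-place votes: A 15, B 17, C 14, D 21. D and B advance.
Runoff: D is ranked above B on 21 ballots, B above D on 46.

B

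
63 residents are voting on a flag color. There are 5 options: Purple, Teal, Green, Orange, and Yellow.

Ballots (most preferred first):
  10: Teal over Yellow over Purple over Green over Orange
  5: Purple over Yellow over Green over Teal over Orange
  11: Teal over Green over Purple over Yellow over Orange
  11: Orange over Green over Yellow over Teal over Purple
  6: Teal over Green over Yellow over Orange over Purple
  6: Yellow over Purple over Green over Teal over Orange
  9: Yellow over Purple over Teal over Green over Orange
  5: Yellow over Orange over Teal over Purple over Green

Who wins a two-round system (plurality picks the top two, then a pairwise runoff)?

Yellow

Round 1 first-place votes: Purple 5, Teal 27, Green 0, Orange 11, Yellow 20. Teal and Yellow advance.
Runoff: Teal is ranked above Yellow on 27 ballots, Yellow above Teal on 36.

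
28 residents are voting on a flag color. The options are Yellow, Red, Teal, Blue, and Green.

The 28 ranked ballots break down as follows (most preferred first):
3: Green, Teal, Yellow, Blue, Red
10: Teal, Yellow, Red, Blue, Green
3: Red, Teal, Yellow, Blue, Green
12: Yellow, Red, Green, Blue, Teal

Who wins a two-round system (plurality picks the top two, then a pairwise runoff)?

Round 1 first-place votes: Yellow 12, Red 3, Teal 10, Blue 0, Green 3. Yellow and Teal advance.
Runoff: Yellow is ranked above Teal on 12 ballots, Teal above Yellow on 16.

Teal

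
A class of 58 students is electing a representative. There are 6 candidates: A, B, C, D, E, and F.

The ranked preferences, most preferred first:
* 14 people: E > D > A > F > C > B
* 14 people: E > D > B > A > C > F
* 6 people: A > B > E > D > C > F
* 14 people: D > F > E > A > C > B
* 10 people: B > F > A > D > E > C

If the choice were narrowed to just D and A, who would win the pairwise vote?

D is ranked above A on 42 ballots; A above D on 16.

D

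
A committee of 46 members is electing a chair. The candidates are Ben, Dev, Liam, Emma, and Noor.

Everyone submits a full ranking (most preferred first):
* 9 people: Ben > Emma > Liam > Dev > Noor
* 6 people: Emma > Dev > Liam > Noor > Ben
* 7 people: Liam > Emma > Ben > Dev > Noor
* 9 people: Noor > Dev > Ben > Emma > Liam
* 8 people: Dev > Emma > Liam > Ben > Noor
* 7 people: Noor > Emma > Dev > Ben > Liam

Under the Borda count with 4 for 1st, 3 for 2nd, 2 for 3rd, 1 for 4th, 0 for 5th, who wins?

Emma

Ben: 9×4 + 6×0 + 7×2 + 9×2 + 8×1 + 7×1 = 83
Dev: 9×1 + 6×3 + 7×1 + 9×3 + 8×4 + 7×2 = 107
Liam: 9×2 + 6×2 + 7×4 + 9×0 + 8×2 + 7×0 = 74
Emma: 9×3 + 6×4 + 7×3 + 9×1 + 8×3 + 7×3 = 126
Noor: 9×0 + 6×1 + 7×0 + 9×4 + 8×0 + 7×4 = 70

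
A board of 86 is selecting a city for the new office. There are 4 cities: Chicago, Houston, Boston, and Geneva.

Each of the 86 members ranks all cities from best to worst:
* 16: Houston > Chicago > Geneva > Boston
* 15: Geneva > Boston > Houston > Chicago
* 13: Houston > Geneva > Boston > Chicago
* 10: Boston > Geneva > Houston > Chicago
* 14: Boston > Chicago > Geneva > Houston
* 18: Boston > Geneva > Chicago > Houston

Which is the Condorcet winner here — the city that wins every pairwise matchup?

Geneva

Geneva vs Chicago: 56–30
Geneva vs Houston: 57–29
Geneva vs Boston: 44–42
Geneva beats every other city.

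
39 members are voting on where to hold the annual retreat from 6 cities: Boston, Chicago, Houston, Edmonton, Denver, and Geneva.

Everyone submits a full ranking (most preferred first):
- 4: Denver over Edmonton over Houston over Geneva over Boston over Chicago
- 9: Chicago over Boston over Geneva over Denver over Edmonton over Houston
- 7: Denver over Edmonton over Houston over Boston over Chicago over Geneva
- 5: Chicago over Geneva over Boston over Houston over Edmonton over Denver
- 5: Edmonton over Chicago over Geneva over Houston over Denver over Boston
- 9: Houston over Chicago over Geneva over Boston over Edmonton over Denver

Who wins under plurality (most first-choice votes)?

First-place votes: Boston 0, Chicago 14, Houston 9, Edmonton 5, Denver 11, Geneva 0.

Chicago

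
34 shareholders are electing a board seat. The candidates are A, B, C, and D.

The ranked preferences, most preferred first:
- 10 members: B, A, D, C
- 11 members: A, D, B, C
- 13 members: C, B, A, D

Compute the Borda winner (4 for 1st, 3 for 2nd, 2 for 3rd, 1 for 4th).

B

A: 10×3 + 11×4 + 13×2 = 100
B: 10×4 + 11×2 + 13×3 = 101
C: 10×1 + 11×1 + 13×4 = 73
D: 10×2 + 11×3 + 13×1 = 66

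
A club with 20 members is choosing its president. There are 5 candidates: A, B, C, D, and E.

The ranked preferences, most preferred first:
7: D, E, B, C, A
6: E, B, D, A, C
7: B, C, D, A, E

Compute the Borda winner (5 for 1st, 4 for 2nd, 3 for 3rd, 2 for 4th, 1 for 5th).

A: 7×1 + 6×2 + 7×2 = 33
B: 7×3 + 6×4 + 7×5 = 80
C: 7×2 + 6×1 + 7×4 = 48
D: 7×5 + 6×3 + 7×3 = 74
E: 7×4 + 6×5 + 7×1 = 65

B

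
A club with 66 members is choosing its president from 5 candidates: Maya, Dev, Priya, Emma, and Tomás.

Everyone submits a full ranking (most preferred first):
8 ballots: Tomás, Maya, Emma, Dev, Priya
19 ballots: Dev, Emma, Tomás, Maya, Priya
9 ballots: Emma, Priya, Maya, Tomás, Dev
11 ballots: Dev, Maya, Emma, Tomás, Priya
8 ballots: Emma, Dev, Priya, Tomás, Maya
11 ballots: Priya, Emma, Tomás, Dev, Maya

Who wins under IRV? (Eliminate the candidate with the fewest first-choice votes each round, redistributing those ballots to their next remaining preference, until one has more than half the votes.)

Round 1: Maya 0, Dev 30, Priya 11, Emma 17, Tomás 8. Maya eliminated.
Round 2: Dev 30, Priya 11, Emma 17, Tomás 8. Tomás eliminated.
Round 3: Dev 30, Priya 11, Emma 25. Priya eliminated.
Round 4: Dev 30, Emma 36. Emma has a majority (≥34).

Emma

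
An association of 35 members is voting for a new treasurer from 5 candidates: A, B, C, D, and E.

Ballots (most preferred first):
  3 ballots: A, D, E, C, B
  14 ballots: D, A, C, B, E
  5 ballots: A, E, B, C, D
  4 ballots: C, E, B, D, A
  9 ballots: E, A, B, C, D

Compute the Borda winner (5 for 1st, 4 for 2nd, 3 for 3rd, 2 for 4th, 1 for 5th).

A

A: 3×5 + 14×4 + 5×5 + 4×1 + 9×4 = 136
B: 3×1 + 14×2 + 5×3 + 4×3 + 9×3 = 85
C: 3×2 + 14×3 + 5×2 + 4×5 + 9×2 = 96
D: 3×4 + 14×5 + 5×1 + 4×2 + 9×1 = 104
E: 3×3 + 14×1 + 5×4 + 4×4 + 9×5 = 104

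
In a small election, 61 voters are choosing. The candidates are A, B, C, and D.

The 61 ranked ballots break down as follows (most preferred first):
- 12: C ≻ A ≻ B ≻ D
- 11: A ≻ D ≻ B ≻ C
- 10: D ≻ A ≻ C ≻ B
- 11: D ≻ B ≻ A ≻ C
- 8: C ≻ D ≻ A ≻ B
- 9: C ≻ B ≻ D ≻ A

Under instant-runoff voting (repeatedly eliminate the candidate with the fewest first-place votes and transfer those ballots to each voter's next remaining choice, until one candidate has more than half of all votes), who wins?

D

Round 1: A 11, B 0, C 29, D 21. B eliminated.
Round 2: A 11, C 29, D 21. A eliminated.
Round 3: C 29, D 32. D has a majority (≥31).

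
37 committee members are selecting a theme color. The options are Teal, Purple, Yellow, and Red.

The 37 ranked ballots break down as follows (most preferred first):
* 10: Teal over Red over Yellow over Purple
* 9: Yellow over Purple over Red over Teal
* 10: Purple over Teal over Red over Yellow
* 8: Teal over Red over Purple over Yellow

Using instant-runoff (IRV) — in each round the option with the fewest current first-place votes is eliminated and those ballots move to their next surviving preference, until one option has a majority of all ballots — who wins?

Purple

Round 1: Teal 18, Purple 10, Yellow 9, Red 0. Red eliminated.
Round 2: Teal 18, Purple 10, Yellow 9. Yellow eliminated.
Round 3: Teal 18, Purple 19. Purple has a majority (≥19).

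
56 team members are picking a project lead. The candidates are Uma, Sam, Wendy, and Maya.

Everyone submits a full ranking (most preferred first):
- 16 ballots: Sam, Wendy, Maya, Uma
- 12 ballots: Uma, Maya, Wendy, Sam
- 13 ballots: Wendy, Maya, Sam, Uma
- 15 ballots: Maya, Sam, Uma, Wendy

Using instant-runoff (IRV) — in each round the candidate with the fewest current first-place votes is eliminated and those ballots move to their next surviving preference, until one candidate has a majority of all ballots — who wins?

Maya

Round 1: Uma 12, Sam 16, Wendy 13, Maya 15. Uma eliminated.
Round 2: Sam 16, Wendy 13, Maya 27. Wendy eliminated.
Round 3: Sam 16, Maya 40. Maya has a majority (≥29).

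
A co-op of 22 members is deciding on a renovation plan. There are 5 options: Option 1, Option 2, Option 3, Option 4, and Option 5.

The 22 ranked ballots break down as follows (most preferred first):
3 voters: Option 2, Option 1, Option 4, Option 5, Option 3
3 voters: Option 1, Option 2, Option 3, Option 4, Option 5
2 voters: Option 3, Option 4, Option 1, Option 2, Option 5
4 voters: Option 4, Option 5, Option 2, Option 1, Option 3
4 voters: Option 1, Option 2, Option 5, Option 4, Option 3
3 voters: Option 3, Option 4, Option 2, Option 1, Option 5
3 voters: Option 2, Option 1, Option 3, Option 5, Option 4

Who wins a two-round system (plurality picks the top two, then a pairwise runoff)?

Round 1 first-place votes: Option 1 7, Option 2 6, Option 3 5, Option 4 4, Option 5 0. Option 1 and Option 2 advance.
Runoff: Option 1 is ranked above Option 2 on 9 ballots, Option 2 above Option 1 on 13.

Option 2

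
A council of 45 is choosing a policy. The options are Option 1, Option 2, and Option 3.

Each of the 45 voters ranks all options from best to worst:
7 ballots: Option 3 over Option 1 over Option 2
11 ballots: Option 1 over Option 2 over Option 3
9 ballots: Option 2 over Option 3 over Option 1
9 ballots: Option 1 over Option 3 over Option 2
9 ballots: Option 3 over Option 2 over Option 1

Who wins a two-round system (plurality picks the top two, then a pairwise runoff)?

Option 3

Round 1 first-place votes: Option 1 20, Option 2 9, Option 3 16. Option 1 and Option 3 advance.
Runoff: Option 1 is ranked above Option 3 on 20 ballots, Option 3 above Option 1 on 25.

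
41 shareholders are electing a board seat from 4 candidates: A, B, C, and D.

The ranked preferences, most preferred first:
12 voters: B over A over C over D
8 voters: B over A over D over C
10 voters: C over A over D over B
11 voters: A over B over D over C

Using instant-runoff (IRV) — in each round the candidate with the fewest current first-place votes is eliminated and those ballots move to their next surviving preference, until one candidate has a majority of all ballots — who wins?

Round 1: A 11, B 20, C 10, D 0. D eliminated.
Round 2: A 11, B 20, C 10. C eliminated.
Round 3: A 21, B 20. A has a majority (≥21).

A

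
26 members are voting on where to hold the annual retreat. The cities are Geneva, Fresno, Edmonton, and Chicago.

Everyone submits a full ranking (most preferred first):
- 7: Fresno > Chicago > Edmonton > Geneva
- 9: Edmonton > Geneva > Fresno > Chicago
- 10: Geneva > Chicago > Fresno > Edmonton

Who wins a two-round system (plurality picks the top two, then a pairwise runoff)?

Round 1 first-place votes: Geneva 10, Fresno 7, Edmonton 9, Chicago 0. Geneva and Edmonton advance.
Runoff: Geneva is ranked above Edmonton on 10 ballots, Edmonton above Geneva on 16.

Edmonton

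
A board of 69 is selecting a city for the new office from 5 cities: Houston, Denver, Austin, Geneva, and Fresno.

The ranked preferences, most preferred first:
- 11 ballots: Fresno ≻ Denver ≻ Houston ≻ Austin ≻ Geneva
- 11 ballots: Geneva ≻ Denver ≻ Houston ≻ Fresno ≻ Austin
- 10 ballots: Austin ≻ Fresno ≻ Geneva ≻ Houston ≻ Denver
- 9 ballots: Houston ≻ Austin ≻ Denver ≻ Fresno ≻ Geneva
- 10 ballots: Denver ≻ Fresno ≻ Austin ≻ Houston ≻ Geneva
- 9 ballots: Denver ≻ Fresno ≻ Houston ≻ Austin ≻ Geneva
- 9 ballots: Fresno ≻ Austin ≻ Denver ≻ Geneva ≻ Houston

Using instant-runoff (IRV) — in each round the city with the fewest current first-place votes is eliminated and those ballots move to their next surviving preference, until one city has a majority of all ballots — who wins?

Round 1: Houston 9, Denver 19, Austin 10, Geneva 11, Fresno 20. Houston eliminated.
Round 2: Denver 19, Austin 19, Geneva 11, Fresno 20. Geneva eliminated.
Round 3: Denver 30, Austin 19, Fresno 20. Austin eliminated.
Round 4: Denver 39, Fresno 30. Denver has a majority (≥35).

Denver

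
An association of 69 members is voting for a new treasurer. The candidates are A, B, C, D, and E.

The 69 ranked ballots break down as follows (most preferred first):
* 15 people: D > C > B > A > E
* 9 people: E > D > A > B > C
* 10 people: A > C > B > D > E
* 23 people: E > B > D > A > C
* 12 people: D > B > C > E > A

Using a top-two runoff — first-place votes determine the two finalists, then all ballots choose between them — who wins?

Round 1 first-place votes: A 10, B 0, C 0, D 27, E 32. E and D advance.
Runoff: E is ranked above D on 32 ballots, D above E on 37.

D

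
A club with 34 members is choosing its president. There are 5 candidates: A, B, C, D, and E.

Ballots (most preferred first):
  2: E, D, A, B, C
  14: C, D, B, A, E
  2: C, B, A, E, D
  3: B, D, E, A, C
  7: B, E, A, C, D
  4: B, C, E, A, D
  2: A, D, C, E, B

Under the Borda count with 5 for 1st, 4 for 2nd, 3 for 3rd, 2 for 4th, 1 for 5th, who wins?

A: 2×3 + 14×2 + 2×3 + 3×2 + 7×3 + 4×2 + 2×5 = 85
B: 2×2 + 14×3 + 2×4 + 3×5 + 7×5 + 4×5 + 2×1 = 126
C: 2×1 + 14×5 + 2×5 + 3×1 + 7×2 + 4×4 + 2×3 = 121
D: 2×4 + 14×4 + 2×1 + 3×4 + 7×1 + 4×1 + 2×4 = 97
E: 2×5 + 14×1 + 2×2 + 3×3 + 7×4 + 4×3 + 2×2 = 81

B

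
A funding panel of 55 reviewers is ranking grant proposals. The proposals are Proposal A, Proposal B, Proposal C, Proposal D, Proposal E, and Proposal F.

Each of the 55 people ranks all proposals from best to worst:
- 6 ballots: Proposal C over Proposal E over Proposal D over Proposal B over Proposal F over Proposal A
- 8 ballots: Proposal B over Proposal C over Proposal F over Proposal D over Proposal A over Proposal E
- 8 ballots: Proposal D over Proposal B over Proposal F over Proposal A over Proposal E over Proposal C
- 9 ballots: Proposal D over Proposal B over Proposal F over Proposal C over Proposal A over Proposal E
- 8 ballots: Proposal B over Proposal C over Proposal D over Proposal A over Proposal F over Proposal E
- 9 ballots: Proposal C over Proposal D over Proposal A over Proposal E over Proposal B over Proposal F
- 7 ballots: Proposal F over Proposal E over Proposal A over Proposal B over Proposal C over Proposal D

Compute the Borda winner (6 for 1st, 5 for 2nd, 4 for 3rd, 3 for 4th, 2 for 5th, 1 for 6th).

Proposal B

Proposal A: 6×1 + 8×2 + 8×3 + 9×2 + 8×3 + 9×4 + 7×4 = 152
Proposal B: 6×3 + 8×6 + 8×5 + 9×5 + 8×6 + 9×2 + 7×3 = 238
Proposal C: 6×6 + 8×5 + 8×1 + 9×3 + 8×5 + 9×6 + 7×2 = 219
Proposal D: 6×4 + 8×3 + 8×6 + 9×6 + 8×4 + 9×5 + 7×1 = 234
Proposal E: 6×5 + 8×1 + 8×2 + 9×1 + 8×1 + 9×3 + 7×5 = 133
Proposal F: 6×2 + 8×4 + 8×4 + 9×4 + 8×2 + 9×1 + 7×6 = 179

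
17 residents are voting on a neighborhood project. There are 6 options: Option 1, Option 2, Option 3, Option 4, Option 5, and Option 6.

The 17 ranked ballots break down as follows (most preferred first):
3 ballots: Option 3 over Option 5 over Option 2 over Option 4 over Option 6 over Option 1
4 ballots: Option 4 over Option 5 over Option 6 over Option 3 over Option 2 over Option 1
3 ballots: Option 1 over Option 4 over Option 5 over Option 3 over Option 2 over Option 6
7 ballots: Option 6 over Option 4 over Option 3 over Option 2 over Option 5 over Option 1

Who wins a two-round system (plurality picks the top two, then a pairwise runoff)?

Option 4

Round 1 first-place votes: Option 1 3, Option 2 0, Option 3 3, Option 4 4, Option 5 0, Option 6 7. Option 6 and Option 4 advance.
Runoff: Option 6 is ranked above Option 4 on 7 ballots, Option 4 above Option 6 on 10.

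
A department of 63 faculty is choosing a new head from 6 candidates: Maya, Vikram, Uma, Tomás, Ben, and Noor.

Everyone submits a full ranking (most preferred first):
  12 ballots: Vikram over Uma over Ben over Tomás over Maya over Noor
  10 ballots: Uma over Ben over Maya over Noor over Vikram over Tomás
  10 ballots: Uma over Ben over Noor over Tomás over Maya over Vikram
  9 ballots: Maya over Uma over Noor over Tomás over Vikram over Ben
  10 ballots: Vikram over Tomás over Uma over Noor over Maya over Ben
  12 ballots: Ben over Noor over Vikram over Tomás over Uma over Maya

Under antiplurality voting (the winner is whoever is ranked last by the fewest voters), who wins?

Last-place votes: Maya 12, Vikram 10, Uma 0, Tomás 10, Ben 19, Noor 12.

Uma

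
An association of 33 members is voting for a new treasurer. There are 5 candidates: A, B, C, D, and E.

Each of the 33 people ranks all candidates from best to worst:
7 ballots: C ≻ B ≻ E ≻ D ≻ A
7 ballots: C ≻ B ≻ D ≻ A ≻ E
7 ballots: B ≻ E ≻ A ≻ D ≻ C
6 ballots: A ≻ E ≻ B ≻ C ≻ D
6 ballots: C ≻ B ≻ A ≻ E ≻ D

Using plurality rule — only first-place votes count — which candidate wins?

C

First-place votes: A 6, B 7, C 20, D 0, E 0.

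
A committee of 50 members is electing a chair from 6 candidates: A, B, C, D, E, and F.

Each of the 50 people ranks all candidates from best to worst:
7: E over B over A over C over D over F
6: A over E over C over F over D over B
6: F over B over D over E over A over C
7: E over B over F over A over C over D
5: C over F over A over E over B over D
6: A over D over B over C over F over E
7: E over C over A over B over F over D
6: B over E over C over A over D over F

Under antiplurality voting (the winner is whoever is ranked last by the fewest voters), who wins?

A

Last-place votes: A 0, B 6, C 6, D 19, E 6, F 13.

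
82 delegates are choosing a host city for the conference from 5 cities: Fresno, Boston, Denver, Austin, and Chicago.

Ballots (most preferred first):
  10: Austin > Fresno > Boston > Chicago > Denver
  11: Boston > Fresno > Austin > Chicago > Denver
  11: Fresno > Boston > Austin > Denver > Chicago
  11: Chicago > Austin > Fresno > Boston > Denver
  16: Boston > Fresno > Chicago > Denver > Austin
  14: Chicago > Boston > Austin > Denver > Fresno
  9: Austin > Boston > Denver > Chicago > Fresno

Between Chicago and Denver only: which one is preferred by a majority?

Chicago is ranked above Denver on 62 ballots; Denver above Chicago on 20.

Chicago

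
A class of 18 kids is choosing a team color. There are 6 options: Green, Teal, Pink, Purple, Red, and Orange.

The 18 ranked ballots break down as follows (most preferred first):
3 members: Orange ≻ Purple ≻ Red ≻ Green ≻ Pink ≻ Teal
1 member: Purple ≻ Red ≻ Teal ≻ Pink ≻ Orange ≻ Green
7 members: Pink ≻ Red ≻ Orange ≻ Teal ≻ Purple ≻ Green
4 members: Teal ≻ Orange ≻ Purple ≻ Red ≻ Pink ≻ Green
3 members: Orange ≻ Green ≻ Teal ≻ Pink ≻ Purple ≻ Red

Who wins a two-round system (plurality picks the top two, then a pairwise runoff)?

Orange

Round 1 first-place votes: Green 0, Teal 4, Pink 7, Purple 1, Red 0, Orange 6. Pink and Orange advance.
Runoff: Pink is ranked above Orange on 8 ballots, Orange above Pink on 10.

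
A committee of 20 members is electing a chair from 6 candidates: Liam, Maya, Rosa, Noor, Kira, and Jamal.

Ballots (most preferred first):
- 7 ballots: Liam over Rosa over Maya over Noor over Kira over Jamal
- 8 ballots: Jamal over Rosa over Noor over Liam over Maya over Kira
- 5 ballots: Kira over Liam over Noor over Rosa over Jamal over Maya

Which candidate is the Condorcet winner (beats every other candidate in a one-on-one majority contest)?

Liam vs Maya: 20–0
Liam vs Rosa: 12–8
Liam vs Noor: 12–8
Liam vs Kira: 15–5
Liam vs Jamal: 12–8
Liam beats every other candidate.

Liam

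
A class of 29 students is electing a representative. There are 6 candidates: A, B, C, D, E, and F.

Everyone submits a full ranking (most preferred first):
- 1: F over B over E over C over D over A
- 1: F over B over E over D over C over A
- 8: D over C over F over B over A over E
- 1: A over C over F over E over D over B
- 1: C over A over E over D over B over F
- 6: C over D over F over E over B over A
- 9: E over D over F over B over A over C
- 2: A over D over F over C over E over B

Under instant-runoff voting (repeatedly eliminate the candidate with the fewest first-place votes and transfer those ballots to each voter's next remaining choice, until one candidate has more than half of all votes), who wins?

Round 1: A 3, B 0, C 7, D 8, E 9, F 2. B eliminated.
Round 2: A 3, C 7, D 8, E 9, F 2. F eliminated.
Round 3: A 3, C 7, D 8, E 11. A eliminated.
Round 4: C 8, D 10, E 11. C eliminated.
Round 5: D 16, E 13. D has a majority (≥15).

D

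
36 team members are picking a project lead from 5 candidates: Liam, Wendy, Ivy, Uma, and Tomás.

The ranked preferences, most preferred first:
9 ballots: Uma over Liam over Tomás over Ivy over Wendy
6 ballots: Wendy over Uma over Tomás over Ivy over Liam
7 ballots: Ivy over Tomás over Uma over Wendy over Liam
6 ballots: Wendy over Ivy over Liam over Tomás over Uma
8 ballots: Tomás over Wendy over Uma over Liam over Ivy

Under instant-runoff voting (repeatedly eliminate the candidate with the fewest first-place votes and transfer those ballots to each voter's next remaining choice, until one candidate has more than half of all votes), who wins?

Round 1: Liam 0, Wendy 12, Ivy 7, Uma 9, Tomás 8. Liam eliminated.
Round 2: Wendy 12, Ivy 7, Uma 9, Tomás 8. Ivy eliminated.
Round 3: Wendy 12, Uma 9, Tomás 15. Uma eliminated.
Round 4: Wendy 12, Tomás 24. Tomás has a majority (≥19).

Tomás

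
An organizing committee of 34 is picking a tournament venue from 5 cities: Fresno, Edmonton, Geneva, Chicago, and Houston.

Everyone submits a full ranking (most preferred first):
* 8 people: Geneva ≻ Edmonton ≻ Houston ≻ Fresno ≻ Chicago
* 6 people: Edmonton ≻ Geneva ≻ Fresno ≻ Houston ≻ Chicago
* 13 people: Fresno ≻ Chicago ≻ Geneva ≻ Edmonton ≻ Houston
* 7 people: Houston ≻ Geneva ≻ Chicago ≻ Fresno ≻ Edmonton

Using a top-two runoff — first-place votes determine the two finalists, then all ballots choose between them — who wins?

Geneva

Round 1 first-place votes: Fresno 13, Edmonton 6, Geneva 8, Chicago 0, Houston 7. Fresno and Geneva advance.
Runoff: Fresno is ranked above Geneva on 13 ballots, Geneva above Fresno on 21.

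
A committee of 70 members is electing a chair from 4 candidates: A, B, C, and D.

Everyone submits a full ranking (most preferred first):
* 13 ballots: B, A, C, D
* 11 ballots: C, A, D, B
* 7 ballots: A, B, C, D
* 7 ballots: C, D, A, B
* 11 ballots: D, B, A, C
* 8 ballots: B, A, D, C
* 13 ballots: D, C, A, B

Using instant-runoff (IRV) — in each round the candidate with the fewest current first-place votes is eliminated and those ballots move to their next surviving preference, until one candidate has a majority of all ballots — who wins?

Round 1: A 7, B 21, C 18, D 24. A eliminated.
Round 2: B 28, C 18, D 24. C eliminated.
Round 3: B 28, D 42. D has a majority (≥36).

D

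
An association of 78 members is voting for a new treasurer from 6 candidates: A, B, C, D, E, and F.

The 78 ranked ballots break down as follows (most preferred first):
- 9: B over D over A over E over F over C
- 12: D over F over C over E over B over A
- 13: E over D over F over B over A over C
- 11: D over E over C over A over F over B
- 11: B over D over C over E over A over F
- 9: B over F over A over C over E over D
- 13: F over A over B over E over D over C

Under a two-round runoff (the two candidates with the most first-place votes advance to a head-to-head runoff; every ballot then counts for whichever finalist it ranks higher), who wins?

B

Round 1 first-place votes: A 0, B 29, C 0, D 23, E 13, F 13. B and D advance.
Runoff: B is ranked above D on 42 ballots, D above B on 36.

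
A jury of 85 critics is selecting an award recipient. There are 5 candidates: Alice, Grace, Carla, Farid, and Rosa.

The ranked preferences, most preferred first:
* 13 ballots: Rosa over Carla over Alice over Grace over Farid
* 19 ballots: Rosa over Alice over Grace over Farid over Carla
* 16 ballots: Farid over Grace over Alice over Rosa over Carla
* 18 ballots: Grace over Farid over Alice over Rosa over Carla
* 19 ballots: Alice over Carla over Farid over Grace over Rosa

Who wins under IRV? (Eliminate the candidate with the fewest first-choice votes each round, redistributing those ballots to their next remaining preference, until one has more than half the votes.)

Grace

Round 1: Alice 19, Grace 18, Carla 0, Farid 16, Rosa 32. Carla eliminated.
Round 2: Alice 19, Grace 18, Farid 16, Rosa 32. Farid eliminated.
Round 3: Alice 19, Grace 34, Rosa 32. Alice eliminated.
Round 4: Grace 53, Rosa 32. Grace has a majority (≥43).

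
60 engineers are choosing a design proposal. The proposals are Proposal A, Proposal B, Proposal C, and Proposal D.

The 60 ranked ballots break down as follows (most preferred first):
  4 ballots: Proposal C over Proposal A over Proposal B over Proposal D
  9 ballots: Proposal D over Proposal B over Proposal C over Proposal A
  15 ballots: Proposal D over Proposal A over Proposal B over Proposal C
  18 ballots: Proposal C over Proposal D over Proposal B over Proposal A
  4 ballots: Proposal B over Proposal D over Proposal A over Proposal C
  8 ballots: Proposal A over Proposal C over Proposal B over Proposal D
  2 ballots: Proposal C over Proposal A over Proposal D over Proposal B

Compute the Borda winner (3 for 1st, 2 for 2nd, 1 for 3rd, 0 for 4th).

Proposal A: 4×2 + 9×0 + 15×2 + 18×0 + 4×1 + 8×3 + 2×2 = 70
Proposal B: 4×1 + 9×2 + 15×1 + 18×1 + 4×3 + 8×1 + 2×0 = 75
Proposal C: 4×3 + 9×1 + 15×0 + 18×3 + 4×0 + 8×2 + 2×3 = 97
Proposal D: 4×0 + 9×3 + 15×3 + 18×2 + 4×2 + 8×0 + 2×1 = 118

Proposal D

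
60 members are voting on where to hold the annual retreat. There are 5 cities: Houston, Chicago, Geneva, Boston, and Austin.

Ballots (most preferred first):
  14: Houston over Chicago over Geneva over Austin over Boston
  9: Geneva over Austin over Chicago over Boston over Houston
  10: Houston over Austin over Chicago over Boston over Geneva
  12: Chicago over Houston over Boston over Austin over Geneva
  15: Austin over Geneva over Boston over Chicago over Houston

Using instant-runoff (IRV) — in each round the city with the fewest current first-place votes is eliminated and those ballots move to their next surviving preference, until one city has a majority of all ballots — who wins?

Houston

Round 1: Houston 24, Chicago 12, Geneva 9, Boston 0, Austin 15. Boston eliminated.
Round 2: Houston 24, Chicago 12, Geneva 9, Austin 15. Geneva eliminated.
Round 3: Houston 24, Chicago 12, Austin 24. Chicago eliminated.
Round 4: Houston 36, Austin 24. Houston has a majority (≥31).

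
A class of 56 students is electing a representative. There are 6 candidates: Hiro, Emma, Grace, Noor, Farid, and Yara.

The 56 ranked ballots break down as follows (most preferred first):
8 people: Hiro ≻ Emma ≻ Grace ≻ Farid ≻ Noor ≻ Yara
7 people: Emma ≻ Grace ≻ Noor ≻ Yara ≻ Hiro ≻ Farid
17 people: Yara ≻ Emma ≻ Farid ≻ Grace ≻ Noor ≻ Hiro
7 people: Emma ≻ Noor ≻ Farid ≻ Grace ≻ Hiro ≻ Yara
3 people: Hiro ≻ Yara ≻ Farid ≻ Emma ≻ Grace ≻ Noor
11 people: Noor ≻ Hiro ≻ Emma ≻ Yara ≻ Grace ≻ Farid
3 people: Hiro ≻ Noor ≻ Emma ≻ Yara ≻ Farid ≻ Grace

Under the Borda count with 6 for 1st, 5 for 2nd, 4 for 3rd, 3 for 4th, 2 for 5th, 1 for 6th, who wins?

Emma

Hiro: 8×6 + 7×2 + 17×1 + 7×2 + 3×6 + 11×5 + 3×6 = 184
Emma: 8×5 + 7×6 + 17×5 + 7×6 + 3×3 + 11×4 + 3×4 = 274
Grace: 8×4 + 7×5 + 17×3 + 7×3 + 3×2 + 11×2 + 3×1 = 170
Noor: 8×2 + 7×4 + 17×2 + 7×5 + 3×1 + 11×6 + 3×5 = 197
Farid: 8×3 + 7×1 + 17×4 + 7×4 + 3×4 + 11×1 + 3×2 = 156
Yara: 8×1 + 7×3 + 17×6 + 7×1 + 3×5 + 11×3 + 3×3 = 195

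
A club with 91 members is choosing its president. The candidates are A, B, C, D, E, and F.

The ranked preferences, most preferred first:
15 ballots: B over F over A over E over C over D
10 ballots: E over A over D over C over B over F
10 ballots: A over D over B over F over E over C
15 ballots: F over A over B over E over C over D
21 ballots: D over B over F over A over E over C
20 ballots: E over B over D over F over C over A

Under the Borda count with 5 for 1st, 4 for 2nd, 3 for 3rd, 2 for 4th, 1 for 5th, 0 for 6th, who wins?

A: 15×3 + 10×4 + 10×5 + 15×4 + 21×2 + 20×0 = 237
B: 15×5 + 10×1 + 10×3 + 15×3 + 21×4 + 20×4 = 324
C: 15×1 + 10×2 + 10×0 + 15×1 + 21×0 + 20×1 = 70
D: 15×0 + 10×3 + 10×4 + 15×0 + 21×5 + 20×3 = 235
E: 15×2 + 10×5 + 10×1 + 15×2 + 21×1 + 20×5 = 241
F: 15×4 + 10×0 + 10×2 + 15×5 + 21×3 + 20×2 = 258

B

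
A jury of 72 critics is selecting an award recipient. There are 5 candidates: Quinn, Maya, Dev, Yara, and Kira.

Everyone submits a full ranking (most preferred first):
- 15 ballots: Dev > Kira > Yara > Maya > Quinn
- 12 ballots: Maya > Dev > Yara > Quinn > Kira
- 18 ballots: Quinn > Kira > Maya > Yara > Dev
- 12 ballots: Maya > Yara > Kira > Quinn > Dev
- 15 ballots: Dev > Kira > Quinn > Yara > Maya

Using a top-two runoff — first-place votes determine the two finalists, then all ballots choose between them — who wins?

Maya

Round 1 first-place votes: Quinn 18, Maya 24, Dev 30, Yara 0, Kira 0. Dev and Maya advance.
Runoff: Dev is ranked above Maya on 30 ballots, Maya above Dev on 42.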